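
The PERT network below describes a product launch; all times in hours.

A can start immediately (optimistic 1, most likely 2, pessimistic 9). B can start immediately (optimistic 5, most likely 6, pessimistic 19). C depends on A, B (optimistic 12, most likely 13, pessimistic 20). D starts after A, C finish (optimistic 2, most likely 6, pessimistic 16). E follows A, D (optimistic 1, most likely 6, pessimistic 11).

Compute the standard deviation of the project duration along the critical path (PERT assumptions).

3.93 hours

te_A = (1 + 4·2 + 9)/6 = 18/6 = 3; σ²_A = ((9−1)/6)² = 1.778
te_B = (5 + 4·6 + 19)/6 = 48/6 = 8; σ²_B = ((19−5)/6)² = 5.444
te_C = (12 + 4·13 + 20)/6 = 84/6 = 14; σ²_C = ((20−12)/6)² = 1.778
te_D = (2 + 4·6 + 16)/6 = 42/6 = 7; σ²_D = ((16−2)/6)² = 5.444
te_E = (1 + 4·6 + 11)/6 = 36/6 = 6; σ²_E = ((11−1)/6)² = 2.778

Forward pass:
ES_A = 0; EF_A = 3
ES_B = 0; EF_B = 8
ES_C = max(EF_A=3, EF_B=8) = 8; EF_C = 8+14 = 22
ES_D = max(EF_A=3, EF_C=22) = 22; EF_D = 22+7 = 29
ES_E = max(EF_A=3, EF_D=29) = 29; EF_E = 29+6 = 35
Expected project duration μ = 35 hours. Critical path: B → C → D → E.

Variance along critical path = 5.444 + 1.778 + 5.444 + 2.778 = 15.444
σ = √15.444 = 3.930 hours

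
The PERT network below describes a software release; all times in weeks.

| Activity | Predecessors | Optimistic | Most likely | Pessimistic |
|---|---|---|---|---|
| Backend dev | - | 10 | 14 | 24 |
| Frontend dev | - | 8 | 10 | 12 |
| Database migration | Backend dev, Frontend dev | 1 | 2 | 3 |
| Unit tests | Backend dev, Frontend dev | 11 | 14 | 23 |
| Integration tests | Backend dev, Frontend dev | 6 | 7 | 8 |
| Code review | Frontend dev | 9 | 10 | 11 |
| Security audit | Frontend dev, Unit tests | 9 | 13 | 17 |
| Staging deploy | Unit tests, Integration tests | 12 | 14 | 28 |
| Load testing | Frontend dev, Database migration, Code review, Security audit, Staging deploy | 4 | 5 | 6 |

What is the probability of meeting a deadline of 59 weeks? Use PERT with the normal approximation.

0.975

te_Backend dev = (10 + 4·14 + 24)/6 = 90/6 = 15; σ²_Backend dev = ((24−10)/6)² = 5.444
te_Frontend dev = (8 + 4·10 + 12)/6 = 60/6 = 10; σ²_Frontend dev = ((12−8)/6)² = 0.444
te_Database migration = (1 + 4·2 + 3)/6 = 12/6 = 2; σ²_Database migration = ((3−1)/6)² = 0.111
te_Unit tests = (11 + 4·14 + 23)/6 = 90/6 = 15; σ²_Unit tests = ((23−11)/6)² = 4.000
te_Integration tests = (6 + 4·7 + 8)/6 = 42/6 = 7; σ²_Integration tests = ((8−6)/6)² = 0.111
te_Code review = (9 + 4·10 + 11)/6 = 60/6 = 10; σ²_Code review = ((11−9)/6)² = 0.111
te_Security audit = (9 + 4·13 + 17)/6 = 78/6 = 13; σ²_Security audit = ((17−9)/6)² = 1.778
te_Staging deploy = (12 + 4·14 + 28)/6 = 96/6 = 16; σ²_Staging deploy = ((28−12)/6)² = 7.111
te_Load testing = (4 + 4·5 + 6)/6 = 30/6 = 5; σ²_Load testing = ((6−4)/6)² = 0.111

Forward pass:
ES_Backend dev = 0; EF_Backend dev = 15
ES_Frontend dev = 0; EF_Frontend dev = 10
ES_Database migration = max(EF_Backend dev=15, EF_Frontend dev=10) = 15; EF_Database migration = 15+2 = 17
ES_Unit tests = max(EF_Backend dev=15, EF_Frontend dev=10) = 15; EF_Unit tests = 15+15 = 30
ES_Integration tests = max(EF_Backend dev=15, EF_Frontend dev=10) = 15; EF_Integration tests = 15+7 = 22
ES_Code review = 10; EF_Code review = 10+10 = 20
ES_Security audit = max(EF_Frontend dev=10, EF_Unit tests=30) = 30; EF_Security audit = 30+13 = 43
ES_Staging deploy = max(EF_Unit tests=30, EF_Integration tests=22) = 30; EF_Staging deploy = 30+16 = 46
ES_Load testing = max(EF_Frontend dev=10, EF_Database migration=17, EF_Code review=20, EF_Security audit=43, EF_Staging deploy=46) = 46; EF_Load testing = 46+5 = 51
Expected project duration μ = 51 weeks. Critical path: Backend dev → Unit tests → Staging deploy → Load testing.

Variance along critical path = 5.444 + 4.000 + 7.111 + 0.111 = 16.667; σ = √16.667 = 4.082 weeks.
Z = (59 − 51) / 4.082 = 1.960
P(T ≤ 59) = Φ(1.960) ≈ 0.975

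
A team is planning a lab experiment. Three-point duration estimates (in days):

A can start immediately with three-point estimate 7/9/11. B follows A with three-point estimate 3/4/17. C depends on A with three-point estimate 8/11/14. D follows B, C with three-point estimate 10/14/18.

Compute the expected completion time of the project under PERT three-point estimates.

34 days

te_A = (7 + 4·9 + 11)/6 = 54/6 = 9
te_B = (3 + 4·4 + 17)/6 = 36/6 = 6
te_C = (8 + 4·11 + 14)/6 = 66/6 = 11
te_D = (10 + 4·14 + 18)/6 = 84/6 = 14

Forward pass:
ES_A = 0; EF_A = 9
ES_B = 9; EF_B = 9+6 = 15
ES_C = 9; EF_C = 9+11 = 20
ES_D = max(EF_B=15, EF_C=20) = 20; EF_D = 20+14 = 34
Expected project duration μ = 34 days. Critical path: A → C → D.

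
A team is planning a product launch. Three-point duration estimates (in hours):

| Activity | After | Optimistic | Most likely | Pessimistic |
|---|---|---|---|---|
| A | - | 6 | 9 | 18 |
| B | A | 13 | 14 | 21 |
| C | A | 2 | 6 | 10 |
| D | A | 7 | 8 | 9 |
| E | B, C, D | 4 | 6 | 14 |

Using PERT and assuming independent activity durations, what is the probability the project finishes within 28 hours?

te_A = (6 + 4·9 + 18)/6 = 60/6 = 10; σ²_A = ((18−6)/6)² = 4.000
te_B = (13 + 4·14 + 21)/6 = 90/6 = 15; σ²_B = ((21−13)/6)² = 1.778
te_C = (2 + 4·6 + 10)/6 = 36/6 = 6; σ²_C = ((10−2)/6)² = 1.778
te_D = (7 + 4·8 + 9)/6 = 48/6 = 8; σ²_D = ((9−7)/6)² = 0.111
te_E = (4 + 4·6 + 14)/6 = 42/6 = 7; σ²_E = ((14−4)/6)² = 2.778

Forward pass:
ES_A = 0; EF_A = 10
ES_B = 10; EF_B = 10+15 = 25
ES_C = 10; EF_C = 10+6 = 16
ES_D = 10; EF_D = 10+8 = 18
ES_E = max(EF_B=25, EF_C=16, EF_D=18) = 25; EF_E = 25+7 = 32
Expected project duration μ = 32 hours. Critical path: A → B → E.

Variance along critical path = 4.000 + 1.778 + 2.778 = 8.556; σ = √8.556 = 2.925 hours.
Z = (28 − 32) / 2.925 = -1.368
P(T ≤ 28) = Φ(-1.368) ≈ 0.086

0.086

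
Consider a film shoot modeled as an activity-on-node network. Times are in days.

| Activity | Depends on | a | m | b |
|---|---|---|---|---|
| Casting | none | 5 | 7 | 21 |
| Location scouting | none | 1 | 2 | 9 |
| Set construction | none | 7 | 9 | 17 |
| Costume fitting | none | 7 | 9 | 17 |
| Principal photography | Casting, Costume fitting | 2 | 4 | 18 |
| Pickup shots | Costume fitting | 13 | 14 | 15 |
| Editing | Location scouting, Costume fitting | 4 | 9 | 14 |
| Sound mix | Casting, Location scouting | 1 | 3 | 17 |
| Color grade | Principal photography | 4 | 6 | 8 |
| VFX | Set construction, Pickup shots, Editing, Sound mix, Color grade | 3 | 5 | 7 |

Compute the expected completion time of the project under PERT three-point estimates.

te_Casting = (5 + 4·7 + 21)/6 = 54/6 = 9
te_Location scouting = (1 + 4·2 + 9)/6 = 18/6 = 3
te_Set construction = (7 + 4·9 + 17)/6 = 60/6 = 10
te_Costume fitting = (7 + 4·9 + 17)/6 = 60/6 = 10
te_Principal photography = (2 + 4·4 + 18)/6 = 36/6 = 6
te_Pickup shots = (13 + 4·14 + 15)/6 = 84/6 = 14
te_Editing = (4 + 4·9 + 14)/6 = 54/6 = 9
te_Sound mix = (1 + 4·3 + 17)/6 = 30/6 = 5
te_Color grade = (4 + 4·6 + 8)/6 = 36/6 = 6
te_VFX = (3 + 4·5 + 7)/6 = 30/6 = 5

Forward pass:
ES_Casting = 0; EF_Casting = 9
ES_Location scouting = 0; EF_Location scouting = 3
ES_Set construction = 0; EF_Set construction = 10
ES_Costume fitting = 0; EF_Costume fitting = 10
ES_Principal photography = max(EF_Casting=9, EF_Costume fitting=10) = 10; EF_Principal photography = 10+6 = 16
ES_Pickup shots = 10; EF_Pickup shots = 10+14 = 24
ES_Editing = max(EF_Location scouting=3, EF_Costume fitting=10) = 10; EF_Editing = 10+9 = 19
ES_Sound mix = max(EF_Casting=9, EF_Location scouting=3) = 9; EF_Sound mix = 9+5 = 14
ES_Color grade = 16; EF_Color grade = 16+6 = 22
ES_VFX = max(EF_Set construction=10, EF_Pickup shots=24, EF_Editing=19, EF_Sound mix=14, EF_Color grade=22) = 24; EF_VFX = 24+5 = 29
Expected project duration μ = 29 days. Critical path: Costume fitting → Pickup shots → VFX.

29 days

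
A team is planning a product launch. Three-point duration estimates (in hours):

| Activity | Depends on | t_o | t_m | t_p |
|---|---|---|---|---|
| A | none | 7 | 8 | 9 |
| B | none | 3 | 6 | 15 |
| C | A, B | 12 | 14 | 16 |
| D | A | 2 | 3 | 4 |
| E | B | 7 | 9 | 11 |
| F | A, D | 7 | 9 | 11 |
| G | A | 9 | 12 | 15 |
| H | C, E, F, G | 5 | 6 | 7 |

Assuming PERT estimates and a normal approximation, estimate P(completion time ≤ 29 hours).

te_A = (7 + 4·8 + 9)/6 = 48/6 = 8; σ²_A = ((9−7)/6)² = 0.111
te_B = (3 + 4·6 + 15)/6 = 42/6 = 7; σ²_B = ((15−3)/6)² = 4.000
te_C = (12 + 4·14 + 16)/6 = 84/6 = 14; σ²_C = ((16−12)/6)² = 0.444
te_D = (2 + 4·3 + 4)/6 = 18/6 = 3; σ²_D = ((4−2)/6)² = 0.111
te_E = (7 + 4·9 + 11)/6 = 54/6 = 9; σ²_E = ((11−7)/6)² = 0.444
te_F = (7 + 4·9 + 11)/6 = 54/6 = 9; σ²_F = ((11−7)/6)² = 0.444
te_G = (9 + 4·12 + 15)/6 = 72/6 = 12; σ²_G = ((15−9)/6)² = 1.000
te_H = (5 + 4·6 + 7)/6 = 36/6 = 6; σ²_H = ((7−5)/6)² = 0.111

Forward pass:
ES_A = 0; EF_A = 8
ES_B = 0; EF_B = 7
ES_C = max(EF_A=8, EF_B=7) = 8; EF_C = 8+14 = 22
ES_D = 8; EF_D = 8+3 = 11
ES_E = 7; EF_E = 7+9 = 16
ES_F = max(EF_A=8, EF_D=11) = 11; EF_F = 11+9 = 20
ES_G = 8; EF_G = 8+12 = 20
ES_H = max(EF_C=22, EF_E=16, EF_F=20, EF_G=20) = 22; EF_H = 22+6 = 28
Expected project duration μ = 28 hours. Critical path: A → C → H.

Variance along critical path = 0.111 + 0.444 + 0.111 = 0.667; σ = √0.667 = 0.816 hours.
Z = (29 − 28) / 0.816 = 1.225
P(T ≤ 29) = Φ(1.225) ≈ 0.890

0.890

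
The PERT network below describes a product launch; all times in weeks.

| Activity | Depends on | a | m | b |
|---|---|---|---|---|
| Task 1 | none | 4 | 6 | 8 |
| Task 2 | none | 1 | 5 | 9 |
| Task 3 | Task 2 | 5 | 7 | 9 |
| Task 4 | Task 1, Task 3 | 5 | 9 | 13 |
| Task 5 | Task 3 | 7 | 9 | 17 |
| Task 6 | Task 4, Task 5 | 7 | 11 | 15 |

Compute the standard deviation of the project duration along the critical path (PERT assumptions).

te_Task 1 = (4 + 4·6 + 8)/6 = 36/6 = 6; σ²_Task 1 = ((8−4)/6)² = 0.444
te_Task 2 = (1 + 4·5 + 9)/6 = 30/6 = 5; σ²_Task 2 = ((9−1)/6)² = 1.778
te_Task 3 = (5 + 4·7 + 9)/6 = 42/6 = 7; σ²_Task 3 = ((9−5)/6)² = 0.444
te_Task 4 = (5 + 4·9 + 13)/6 = 54/6 = 9; σ²_Task 4 = ((13−5)/6)² = 1.778
te_Task 5 = (7 + 4·9 + 17)/6 = 60/6 = 10; σ²_Task 5 = ((17−7)/6)² = 2.778
te_Task 6 = (7 + 4·11 + 15)/6 = 66/6 = 11; σ²_Task 6 = ((15−7)/6)² = 1.778

Forward pass:
ES_Task 1 = 0; EF_Task 1 = 6
ES_Task 2 = 0; EF_Task 2 = 5
ES_Task 3 = 5; EF_Task 3 = 5+7 = 12
ES_Task 4 = max(EF_Task 1=6, EF_Task 3=12) = 12; EF_Task 4 = 12+9 = 21
ES_Task 5 = 12; EF_Task 5 = 12+10 = 22
ES_Task 6 = max(EF_Task 4=21, EF_Task 5=22) = 22; EF_Task 6 = 22+11 = 33
Expected project duration μ = 33 weeks. Critical path: Task 2 → Task 3 → Task 5 → Task 6.

Variance along critical path = 1.778 + 0.444 + 2.778 + 1.778 = 6.778
σ = √6.778 = 2.603 weeks

2.60 weeks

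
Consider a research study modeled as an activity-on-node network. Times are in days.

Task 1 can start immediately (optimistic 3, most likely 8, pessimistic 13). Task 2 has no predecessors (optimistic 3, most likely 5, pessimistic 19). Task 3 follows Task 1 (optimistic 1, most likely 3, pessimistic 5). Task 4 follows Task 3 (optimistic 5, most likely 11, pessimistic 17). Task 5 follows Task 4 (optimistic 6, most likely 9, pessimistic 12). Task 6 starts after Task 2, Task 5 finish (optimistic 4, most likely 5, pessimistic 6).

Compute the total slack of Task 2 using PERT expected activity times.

te_Task 1 = (3 + 4·8 + 13)/6 = 48/6 = 8
te_Task 2 = (3 + 4·5 + 19)/6 = 42/6 = 7
te_Task 3 = (1 + 4·3 + 5)/6 = 18/6 = 3
te_Task 4 = (5 + 4·11 + 17)/6 = 66/6 = 11
te_Task 5 = (6 + 4·9 + 12)/6 = 54/6 = 9
te_Task 6 = (4 + 4·5 + 6)/6 = 30/6 = 5

Forward pass:
ES_Task 1 = 0; EF_Task 1 = 8
ES_Task 2 = 0; EF_Task 2 = 7
ES_Task 3 = 8; EF_Task 3 = 8+3 = 11
ES_Task 4 = 11; EF_Task 4 = 11+11 = 22
ES_Task 5 = 22; EF_Task 5 = 22+9 = 31
ES_Task 6 = max(EF_Task 2=7, EF_Task 5=31) = 31; EF_Task 6 = 31+5 = 36
Expected project duration μ = 36 days. Critical path: Task 1 → Task 3 → Task 4 → Task 5 → Task 6.

Backward pass:
LF_Task 6 = 36; LS_Task 6 = 36−5 = 31
LF_Task 5 = LS_Task 6 = 31; LS_Task 5 = 31−9 = 22
LF_Task 4 = LS_Task 5 = 22; LS_Task 4 = 22−11 = 11
LF_Task 3 = LS_Task 4 = 11; LS_Task 3 = 11−3 = 8
LF_Task 2 = LS_Task 6 = 31; LS_Task 2 = 31−7 = 24
LF_Task 1 = LS_Task 3 = 8; LS_Task 1 = 8−8 = 0
Slack_Task 2 = LS_Task 2 − ES_Task 2 = 24 − 0 = 24

24 days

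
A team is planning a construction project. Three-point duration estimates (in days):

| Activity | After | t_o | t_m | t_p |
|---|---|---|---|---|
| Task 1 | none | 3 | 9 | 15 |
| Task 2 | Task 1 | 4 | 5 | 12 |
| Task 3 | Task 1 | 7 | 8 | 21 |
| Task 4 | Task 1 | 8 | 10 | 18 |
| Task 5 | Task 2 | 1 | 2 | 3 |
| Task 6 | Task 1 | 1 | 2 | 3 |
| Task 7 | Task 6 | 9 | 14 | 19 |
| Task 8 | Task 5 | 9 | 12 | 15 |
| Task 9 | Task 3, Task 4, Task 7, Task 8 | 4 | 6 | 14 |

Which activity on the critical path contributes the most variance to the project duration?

Task 1

te_Task 1 = (3 + 4·9 + 15)/6 = 54/6 = 9; σ²_Task 1 = ((15−3)/6)² = 4.000
te_Task 2 = (4 + 4·5 + 12)/6 = 36/6 = 6; σ²_Task 2 = ((12−4)/6)² = 1.778
te_Task 3 = (7 + 4·8 + 21)/6 = 60/6 = 10; σ²_Task 3 = ((21−7)/6)² = 5.444
te_Task 4 = (8 + 4·10 + 18)/6 = 66/6 = 11; σ²_Task 4 = ((18−8)/6)² = 2.778
te_Task 5 = (1 + 4·2 + 3)/6 = 12/6 = 2; σ²_Task 5 = ((3−1)/6)² = 0.111
te_Task 6 = (1 + 4·2 + 3)/6 = 12/6 = 2; σ²_Task 6 = ((3−1)/6)² = 0.111
te_Task 7 = (9 + 4·14 + 19)/6 = 84/6 = 14; σ²_Task 7 = ((19−9)/6)² = 2.778
te_Task 8 = (9 + 4·12 + 15)/6 = 72/6 = 12; σ²_Task 8 = ((15−9)/6)² = 1.000
te_Task 9 = (4 + 4·6 + 14)/6 = 42/6 = 7; σ²_Task 9 = ((14−4)/6)² = 2.778

Forward pass:
ES_Task 1 = 0; EF_Task 1 = 9
ES_Task 2 = 9; EF_Task 2 = 9+6 = 15
ES_Task 3 = 9; EF_Task 3 = 9+10 = 19
ES_Task 4 = 9; EF_Task 4 = 9+11 = 20
ES_Task 5 = 15; EF_Task 5 = 15+2 = 17
ES_Task 6 = 9; EF_Task 6 = 9+2 = 11
ES_Task 7 = 11; EF_Task 7 = 11+14 = 25
ES_Task 8 = 17; EF_Task 8 = 17+12 = 29
ES_Task 9 = max(EF_Task 3=19, EF_Task 4=20, EF_Task 7=25, EF_Task 8=29) = 29; EF_Task 9 = 29+7 = 36
Expected project duration μ = 36 days. Critical path: Task 1 → Task 2 → Task 5 → Task 8 → Task 9.

Variances on critical path: σ²_Task 1=4.000, σ²_Task 2=1.778, σ²_Task 5=0.111, σ²_Task 8=1.000, σ²_Task 9=2.778.
Largest is σ²_Task 1 = 4.000.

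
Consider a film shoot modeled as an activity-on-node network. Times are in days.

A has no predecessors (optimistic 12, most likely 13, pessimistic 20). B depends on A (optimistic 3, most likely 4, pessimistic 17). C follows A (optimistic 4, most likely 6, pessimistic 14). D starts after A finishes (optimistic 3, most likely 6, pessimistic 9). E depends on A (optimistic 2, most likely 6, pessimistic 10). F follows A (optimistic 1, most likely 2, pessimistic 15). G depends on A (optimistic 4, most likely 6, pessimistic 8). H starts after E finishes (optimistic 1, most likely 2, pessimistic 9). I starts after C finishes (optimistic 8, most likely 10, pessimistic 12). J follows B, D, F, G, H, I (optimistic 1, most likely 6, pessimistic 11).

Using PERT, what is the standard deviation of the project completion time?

te_A = (12 + 4·13 + 20)/6 = 84/6 = 14; σ²_A = ((20−12)/6)² = 1.778
te_B = (3 + 4·4 + 17)/6 = 36/6 = 6; σ²_B = ((17−3)/6)² = 5.444
te_C = (4 + 4·6 + 14)/6 = 42/6 = 7; σ²_C = ((14−4)/6)² = 2.778
te_D = (3 + 4·6 + 9)/6 = 36/6 = 6; σ²_D = ((9−3)/6)² = 1.000
te_E = (2 + 4·6 + 10)/6 = 36/6 = 6; σ²_E = ((10−2)/6)² = 1.778
te_F = (1 + 4·2 + 15)/6 = 24/6 = 4; σ²_F = ((15−1)/6)² = 5.444
te_G = (4 + 4·6 + 8)/6 = 36/6 = 6; σ²_G = ((8−4)/6)² = 0.444
te_H = (1 + 4·2 + 9)/6 = 18/6 = 3; σ²_H = ((9−1)/6)² = 1.778
te_I = (8 + 4·10 + 12)/6 = 60/6 = 10; σ²_I = ((12−8)/6)² = 0.444
te_J = (1 + 4·6 + 11)/6 = 36/6 = 6; σ²_J = ((11−1)/6)² = 2.778

Forward pass:
ES_A = 0; EF_A = 14
ES_B = 14; EF_B = 14+6 = 20
ES_C = 14; EF_C = 14+7 = 21
ES_D = 14; EF_D = 14+6 = 20
ES_E = 14; EF_E = 14+6 = 20
ES_F = 14; EF_F = 14+4 = 18
ES_G = 14; EF_G = 14+6 = 20
ES_H = 20; EF_H = 20+3 = 23
ES_I = 21; EF_I = 21+10 = 31
ES_J = max(EF_B=20, EF_D=20, EF_F=18, EF_G=20, EF_H=23, EF_I=31) = 31; EF_J = 31+6 = 37
Expected project duration μ = 37 days. Critical path: A → C → I → J.

Variance along critical path = 1.778 + 2.778 + 0.444 + 2.778 = 7.778
σ = √7.778 = 2.789 days

2.79 days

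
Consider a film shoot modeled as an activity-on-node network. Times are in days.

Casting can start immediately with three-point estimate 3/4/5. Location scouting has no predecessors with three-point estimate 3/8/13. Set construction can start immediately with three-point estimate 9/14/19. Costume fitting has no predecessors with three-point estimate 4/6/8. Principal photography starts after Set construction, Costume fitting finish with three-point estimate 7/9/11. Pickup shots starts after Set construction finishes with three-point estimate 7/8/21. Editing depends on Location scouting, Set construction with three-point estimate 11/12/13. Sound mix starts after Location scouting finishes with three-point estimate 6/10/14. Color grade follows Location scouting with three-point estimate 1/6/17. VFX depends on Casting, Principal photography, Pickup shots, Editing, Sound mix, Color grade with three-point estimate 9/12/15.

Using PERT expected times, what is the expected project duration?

38 days

te_Casting = (3 + 4·4 + 5)/6 = 24/6 = 4
te_Location scouting = (3 + 4·8 + 13)/6 = 48/6 = 8
te_Set construction = (9 + 4·14 + 19)/6 = 84/6 = 14
te_Costume fitting = (4 + 4·6 + 8)/6 = 36/6 = 6
te_Principal photography = (7 + 4·9 + 11)/6 = 54/6 = 9
te_Pickup shots = (7 + 4·8 + 21)/6 = 60/6 = 10
te_Editing = (11 + 4·12 + 13)/6 = 72/6 = 12
te_Sound mix = (6 + 4·10 + 14)/6 = 60/6 = 10
te_Color grade = (1 + 4·6 + 17)/6 = 42/6 = 7
te_VFX = (9 + 4·12 + 15)/6 = 72/6 = 12

Forward pass:
ES_Casting = 0; EF_Casting = 4
ES_Location scouting = 0; EF_Location scouting = 8
ES_Set construction = 0; EF_Set construction = 14
ES_Costume fitting = 0; EF_Costume fitting = 6
ES_Principal photography = max(EF_Set construction=14, EF_Costume fitting=6) = 14; EF_Principal photography = 14+9 = 23
ES_Pickup shots = 14; EF_Pickup shots = 14+10 = 24
ES_Editing = max(EF_Location scouting=8, EF_Set construction=14) = 14; EF_Editing = 14+12 = 26
ES_Sound mix = 8; EF_Sound mix = 8+10 = 18
ES_Color grade = 8; EF_Color grade = 8+7 = 15
ES_VFX = max(EF_Casting=4, EF_Principal photography=23, EF_Pickup shots=24, EF_Editing=26, EF_Sound mix=18, EF_Color grade=15) = 26; EF_VFX = 26+12 = 38
Expected project duration μ = 38 days. Critical path: Set construction → Editing → VFX.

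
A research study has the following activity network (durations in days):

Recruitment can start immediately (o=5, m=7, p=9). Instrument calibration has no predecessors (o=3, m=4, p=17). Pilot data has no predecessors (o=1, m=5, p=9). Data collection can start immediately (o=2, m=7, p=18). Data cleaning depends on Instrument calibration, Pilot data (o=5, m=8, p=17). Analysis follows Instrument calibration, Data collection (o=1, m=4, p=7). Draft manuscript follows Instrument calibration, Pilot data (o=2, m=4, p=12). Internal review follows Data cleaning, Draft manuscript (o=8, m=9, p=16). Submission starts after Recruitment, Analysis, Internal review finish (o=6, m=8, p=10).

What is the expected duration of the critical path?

te_Recruitment = (5 + 4·7 + 9)/6 = 42/6 = 7
te_Instrument calibration = (3 + 4·4 + 17)/6 = 36/6 = 6
te_Pilot data = (1 + 4·5 + 9)/6 = 30/6 = 5
te_Data collection = (2 + 4·7 + 18)/6 = 48/6 = 8
te_Data cleaning = (5 + 4·8 + 17)/6 = 54/6 = 9
te_Analysis = (1 + 4·4 + 7)/6 = 24/6 = 4
te_Draft manuscript = (2 + 4·4 + 12)/6 = 30/6 = 5
te_Internal review = (8 + 4·9 + 16)/6 = 60/6 = 10
te_Submission = (6 + 4·8 + 10)/6 = 48/6 = 8

Forward pass:
ES_Recruitment = 0; EF_Recruitment = 7
ES_Instrument calibration = 0; EF_Instrument calibration = 6
ES_Pilot data = 0; EF_Pilot data = 5
ES_Data collection = 0; EF_Data collection = 8
ES_Data cleaning = max(EF_Instrument calibration=6, EF_Pilot data=5) = 6; EF_Data cleaning = 6+9 = 15
ES_Analysis = max(EF_Instrument calibration=6, EF_Data collection=8) = 8; EF_Analysis = 8+4 = 12
ES_Draft manuscript = max(EF_Instrument calibration=6, EF_Pilot data=5) = 6; EF_Draft manuscript = 6+5 = 11
ES_Internal review = max(EF_Data cleaning=15, EF_Draft manuscript=11) = 15; EF_Internal review = 15+10 = 25
ES_Submission = max(EF_Recruitment=7, EF_Analysis=12, EF_Internal review=25) = 25; EF_Submission = 25+8 = 33
Expected project duration μ = 33 days. Critical path: Instrument calibration → Data cleaning → Internal review → Submission.

33 days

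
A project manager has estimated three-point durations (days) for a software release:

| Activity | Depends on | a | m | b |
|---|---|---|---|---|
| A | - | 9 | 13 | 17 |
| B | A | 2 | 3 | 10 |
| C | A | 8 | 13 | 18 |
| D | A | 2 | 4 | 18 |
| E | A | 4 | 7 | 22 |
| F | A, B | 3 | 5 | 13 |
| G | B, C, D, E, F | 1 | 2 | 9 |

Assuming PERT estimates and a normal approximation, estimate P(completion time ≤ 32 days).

0.883

te_A = (9 + 4·13 + 17)/6 = 78/6 = 13; σ²_A = ((17−9)/6)² = 1.778
te_B = (2 + 4·3 + 10)/6 = 24/6 = 4; σ²_B = ((10−2)/6)² = 1.778
te_C = (8 + 4·13 + 18)/6 = 78/6 = 13; σ²_C = ((18−8)/6)² = 2.778
te_D = (2 + 4·4 + 18)/6 = 36/6 = 6; σ²_D = ((18−2)/6)² = 7.111
te_E = (4 + 4·7 + 22)/6 = 54/6 = 9; σ²_E = ((22−4)/6)² = 9.000
te_F = (3 + 4·5 + 13)/6 = 36/6 = 6; σ²_F = ((13−3)/6)² = 2.778
te_G = (1 + 4·2 + 9)/6 = 18/6 = 3; σ²_G = ((9−1)/6)² = 1.778

Forward pass:
ES_A = 0; EF_A = 13
ES_B = 13; EF_B = 13+4 = 17
ES_C = 13; EF_C = 13+13 = 26
ES_D = 13; EF_D = 13+6 = 19
ES_E = 13; EF_E = 13+9 = 22
ES_F = max(EF_A=13, EF_B=17) = 17; EF_F = 17+6 = 23
ES_G = max(EF_B=17, EF_C=26, EF_D=19, EF_E=22, EF_F=23) = 26; EF_G = 26+3 = 29
Expected project duration μ = 29 days. Critical path: A → C → G.

Variance along critical path = 1.778 + 2.778 + 1.778 = 6.333; σ = √6.333 = 2.517 days.
Z = (32 − 29) / 2.517 = 1.192
P(T ≤ 32) = Φ(1.192) ≈ 0.883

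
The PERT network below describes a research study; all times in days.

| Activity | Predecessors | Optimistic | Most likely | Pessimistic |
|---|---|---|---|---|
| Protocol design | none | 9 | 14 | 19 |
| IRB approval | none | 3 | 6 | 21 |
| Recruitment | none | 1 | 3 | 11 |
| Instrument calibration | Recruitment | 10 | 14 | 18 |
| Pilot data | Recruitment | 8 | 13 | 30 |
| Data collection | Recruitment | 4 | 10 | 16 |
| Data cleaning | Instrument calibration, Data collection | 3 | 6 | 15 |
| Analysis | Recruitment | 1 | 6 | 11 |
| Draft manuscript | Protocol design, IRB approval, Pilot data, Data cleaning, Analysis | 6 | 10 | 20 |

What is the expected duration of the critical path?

36 days

te_Protocol design = (9 + 4·14 + 19)/6 = 84/6 = 14
te_IRB approval = (3 + 4·6 + 21)/6 = 48/6 = 8
te_Recruitment = (1 + 4·3 + 11)/6 = 24/6 = 4
te_Instrument calibration = (10 + 4·14 + 18)/6 = 84/6 = 14
te_Pilot data = (8 + 4·13 + 30)/6 = 90/6 = 15
te_Data collection = (4 + 4·10 + 16)/6 = 60/6 = 10
te_Data cleaning = (3 + 4·6 + 15)/6 = 42/6 = 7
te_Analysis = (1 + 4·6 + 11)/6 = 36/6 = 6
te_Draft manuscript = (6 + 4·10 + 20)/6 = 66/6 = 11

Forward pass:
ES_Protocol design = 0; EF_Protocol design = 14
ES_IRB approval = 0; EF_IRB approval = 8
ES_Recruitment = 0; EF_Recruitment = 4
ES_Instrument calibration = 4; EF_Instrument calibration = 4+14 = 18
ES_Pilot data = 4; EF_Pilot data = 4+15 = 19
ES_Data collection = 4; EF_Data collection = 4+10 = 14
ES_Data cleaning = max(EF_Instrument calibration=18, EF_Data collection=14) = 18; EF_Data cleaning = 18+7 = 25
ES_Analysis = 4; EF_Analysis = 4+6 = 10
ES_Draft manuscript = max(EF_Protocol design=14, EF_IRB approval=8, EF_Pilot data=19, EF_Data cleaning=25, EF_Analysis=10) = 25; EF_Draft manuscript = 25+11 = 36
Expected project duration μ = 36 days. Critical path: Recruitment → Instrument calibration → Data cleaning → Draft manuscript.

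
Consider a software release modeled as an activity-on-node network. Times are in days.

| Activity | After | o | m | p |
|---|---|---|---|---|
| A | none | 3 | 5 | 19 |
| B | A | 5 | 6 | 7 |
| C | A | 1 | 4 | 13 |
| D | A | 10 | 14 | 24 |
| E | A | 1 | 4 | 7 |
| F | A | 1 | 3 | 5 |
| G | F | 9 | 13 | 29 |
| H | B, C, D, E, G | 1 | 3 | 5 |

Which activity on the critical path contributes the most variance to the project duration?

G

te_A = (3 + 4·5 + 19)/6 = 42/6 = 7; σ²_A = ((19−3)/6)² = 7.111
te_B = (5 + 4·6 + 7)/6 = 36/6 = 6; σ²_B = ((7−5)/6)² = 0.111
te_C = (1 + 4·4 + 13)/6 = 30/6 = 5; σ²_C = ((13−1)/6)² = 4.000
te_D = (10 + 4·14 + 24)/6 = 90/6 = 15; σ²_D = ((24−10)/6)² = 5.444
te_E = (1 + 4·4 + 7)/6 = 24/6 = 4; σ²_E = ((7−1)/6)² = 1.000
te_F = (1 + 4·3 + 5)/6 = 18/6 = 3; σ²_F = ((5−1)/6)² = 0.444
te_G = (9 + 4·13 + 29)/6 = 90/6 = 15; σ²_G = ((29−9)/6)² = 11.111
te_H = (1 + 4·3 + 5)/6 = 18/6 = 3; σ²_H = ((5−1)/6)² = 0.444

Forward pass:
ES_A = 0; EF_A = 7
ES_B = 7; EF_B = 7+6 = 13
ES_C = 7; EF_C = 7+5 = 12
ES_D = 7; EF_D = 7+15 = 22
ES_E = 7; EF_E = 7+4 = 11
ES_F = 7; EF_F = 7+3 = 10
ES_G = 10; EF_G = 10+15 = 25
ES_H = max(EF_B=13, EF_C=12, EF_D=22, EF_E=11, EF_G=25) = 25; EF_H = 25+3 = 28
Expected project duration μ = 28 days. Critical path: A → F → G → H.

Variances on critical path: σ²_A=7.111, σ²_F=0.444, σ²_G=11.111, σ²_H=0.444.
Largest is σ²_G = 11.111.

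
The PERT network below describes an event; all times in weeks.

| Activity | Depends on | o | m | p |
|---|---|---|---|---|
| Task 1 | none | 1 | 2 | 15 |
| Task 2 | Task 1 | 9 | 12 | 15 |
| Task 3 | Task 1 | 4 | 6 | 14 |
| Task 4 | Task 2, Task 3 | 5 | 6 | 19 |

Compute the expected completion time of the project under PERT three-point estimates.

te_Task 1 = (1 + 4·2 + 15)/6 = 24/6 = 4
te_Task 2 = (9 + 4·12 + 15)/6 = 72/6 = 12
te_Task 3 = (4 + 4·6 + 14)/6 = 42/6 = 7
te_Task 4 = (5 + 4·6 + 19)/6 = 48/6 = 8

Forward pass:
ES_Task 1 = 0; EF_Task 1 = 4
ES_Task 2 = 4; EF_Task 2 = 4+12 = 16
ES_Task 3 = 4; EF_Task 3 = 4+7 = 11
ES_Task 4 = max(EF_Task 2=16, EF_Task 3=11) = 16; EF_Task 4 = 16+8 = 24
Expected project duration μ = 24 weeks. Critical path: Task 1 → Task 2 → Task 4.

24 weeks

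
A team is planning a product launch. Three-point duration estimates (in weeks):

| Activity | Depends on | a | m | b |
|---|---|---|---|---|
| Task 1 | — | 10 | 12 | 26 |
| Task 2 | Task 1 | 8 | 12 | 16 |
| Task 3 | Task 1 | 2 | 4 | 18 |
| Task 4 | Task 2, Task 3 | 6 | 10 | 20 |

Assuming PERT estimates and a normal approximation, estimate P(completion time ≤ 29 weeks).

te_Task 1 = (10 + 4·12 + 26)/6 = 84/6 = 14; σ²_Task 1 = ((26−10)/6)² = 7.111
te_Task 2 = (8 + 4·12 + 16)/6 = 72/6 = 12; σ²_Task 2 = ((16−8)/6)² = 1.778
te_Task 3 = (2 + 4·4 + 18)/6 = 36/6 = 6; σ²_Task 3 = ((18−2)/6)² = 7.111
te_Task 4 = (6 + 4·10 + 20)/6 = 66/6 = 11; σ²_Task 4 = ((20−6)/6)² = 5.444

Forward pass:
ES_Task 1 = 0; EF_Task 1 = 14
ES_Task 2 = 14; EF_Task 2 = 14+12 = 26
ES_Task 3 = 14; EF_Task 3 = 14+6 = 20
ES_Task 4 = max(EF_Task 2=26, EF_Task 3=20) = 26; EF_Task 4 = 26+11 = 37
Expected project duration μ = 37 weeks. Critical path: Task 1 → Task 2 → Task 4.

Variance along critical path = 7.111 + 1.778 + 5.444 = 14.333; σ = √14.333 = 3.786 weeks.
Z = (29 − 37) / 3.786 = -2.113
P(T ≤ 29) = Φ(-2.113) ≈ 0.017

0.017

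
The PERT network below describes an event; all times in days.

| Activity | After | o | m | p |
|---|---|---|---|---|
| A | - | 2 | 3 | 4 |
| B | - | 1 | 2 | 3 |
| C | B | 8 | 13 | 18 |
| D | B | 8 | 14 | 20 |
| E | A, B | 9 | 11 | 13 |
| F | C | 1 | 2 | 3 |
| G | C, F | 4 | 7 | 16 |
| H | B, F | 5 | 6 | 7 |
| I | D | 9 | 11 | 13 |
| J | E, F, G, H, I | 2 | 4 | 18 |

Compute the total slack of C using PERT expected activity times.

2 days

te_A = (2 + 4·3 + 4)/6 = 18/6 = 3
te_B = (1 + 4·2 + 3)/6 = 12/6 = 2
te_C = (8 + 4·13 + 18)/6 = 78/6 = 13
te_D = (8 + 4·14 + 20)/6 = 84/6 = 14
te_E = (9 + 4·11 + 13)/6 = 66/6 = 11
te_F = (1 + 4·2 + 3)/6 = 12/6 = 2
te_G = (4 + 4·7 + 16)/6 = 48/6 = 8
te_H = (5 + 4·6 + 7)/6 = 36/6 = 6
te_I = (9 + 4·11 + 13)/6 = 66/6 = 11
te_J = (2 + 4·4 + 18)/6 = 36/6 = 6

Forward pass:
ES_A = 0; EF_A = 3
ES_B = 0; EF_B = 2
ES_C = 2; EF_C = 2+13 = 15
ES_D = 2; EF_D = 2+14 = 16
ES_E = max(EF_A=3, EF_B=2) = 3; EF_E = 3+11 = 14
ES_F = 15; EF_F = 15+2 = 17
ES_G = max(EF_C=15, EF_F=17) = 17; EF_G = 17+8 = 25
ES_H = max(EF_B=2, EF_F=17) = 17; EF_H = 17+6 = 23
ES_I = 16; EF_I = 16+11 = 27
ES_J = max(EF_E=14, EF_F=17, EF_G=25, EF_H=23, EF_I=27) = 27; EF_J = 27+6 = 33
Expected project duration μ = 33 days. Critical path: B → D → I → J.

Backward pass:
LF_J = 33; LS_J = 33−6 = 27
LF_I = LS_J = 27; LS_I = 27−11 = 16
LF_H = LS_J = 27; LS_H = 27−6 = 21
LF_G = LS_J = 27; LS_G = 27−8 = 19
LF_F = min(LS_G=19, LS_H=21, LS_J=27) = 19; LS_F = 19−2 = 17
LF_E = LS_J = 27; LS_E = 27−11 = 16
LF_D = LS_I = 16; LS_D = 16−14 = 2
LF_C = min(LS_F=17, LS_G=19) = 17; LS_C = 17−13 = 4
LF_B = min(LS_C=4, LS_D=2, LS_E=16, LS_H=21) = 2; LS_B = 2−2 = 0
LF_A = LS_E = 16; LS_A = 16−3 = 13
Slack_C = LS_C − ES_C = 4 − 2 = 2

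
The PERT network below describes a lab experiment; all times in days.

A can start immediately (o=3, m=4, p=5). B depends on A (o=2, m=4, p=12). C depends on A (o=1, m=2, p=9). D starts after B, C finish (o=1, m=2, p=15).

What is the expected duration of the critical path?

te_A = (3 + 4·4 + 5)/6 = 24/6 = 4
te_B = (2 + 4·4 + 12)/6 = 30/6 = 5
te_C = (1 + 4·2 + 9)/6 = 18/6 = 3
te_D = (1 + 4·2 + 15)/6 = 24/6 = 4

Forward pass:
ES_A = 0; EF_A = 4
ES_B = 4; EF_B = 4+5 = 9
ES_C = 4; EF_C = 4+3 = 7
ES_D = max(EF_B=9, EF_C=7) = 9; EF_D = 9+4 = 13
Expected project duration μ = 13 days. Critical path: A → B → D.

13 days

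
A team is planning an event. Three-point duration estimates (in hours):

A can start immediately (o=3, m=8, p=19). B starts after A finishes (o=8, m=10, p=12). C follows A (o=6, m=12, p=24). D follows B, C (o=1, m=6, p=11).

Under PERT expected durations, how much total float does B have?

3 hours

te_A = (3 + 4·8 + 19)/6 = 54/6 = 9
te_B = (8 + 4·10 + 12)/6 = 60/6 = 10
te_C = (6 + 4·12 + 24)/6 = 78/6 = 13
te_D = (1 + 4·6 + 11)/6 = 36/6 = 6

Forward pass:
ES_A = 0; EF_A = 9
ES_B = 9; EF_B = 9+10 = 19
ES_C = 9; EF_C = 9+13 = 22
ES_D = max(EF_B=19, EF_C=22) = 22; EF_D = 22+6 = 28
Expected project duration μ = 28 hours. Critical path: A → C → D.

Backward pass:
LF_D = 28; LS_D = 28−6 = 22
LF_C = LS_D = 22; LS_C = 22−13 = 9
LF_B = LS_D = 22; LS_B = 22−10 = 12
LF_A = min(LS_B=12, LS_C=9) = 9; LS_A = 9−9 = 0
Slack_B = LS_B − ES_B = 12 − 9 = 3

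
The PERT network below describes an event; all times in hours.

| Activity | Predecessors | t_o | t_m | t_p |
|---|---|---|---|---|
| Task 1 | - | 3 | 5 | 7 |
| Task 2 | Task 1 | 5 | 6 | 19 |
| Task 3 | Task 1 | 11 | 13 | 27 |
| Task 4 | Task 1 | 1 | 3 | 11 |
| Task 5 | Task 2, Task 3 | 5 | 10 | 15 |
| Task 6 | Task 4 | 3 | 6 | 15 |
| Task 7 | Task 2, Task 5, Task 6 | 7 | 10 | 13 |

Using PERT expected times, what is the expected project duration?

40 hours

te_Task 1 = (3 + 4·5 + 7)/6 = 30/6 = 5
te_Task 2 = (5 + 4·6 + 19)/6 = 48/6 = 8
te_Task 3 = (11 + 4·13 + 27)/6 = 90/6 = 15
te_Task 4 = (1 + 4·3 + 11)/6 = 24/6 = 4
te_Task 5 = (5 + 4·10 + 15)/6 = 60/6 = 10
te_Task 6 = (3 + 4·6 + 15)/6 = 42/6 = 7
te_Task 7 = (7 + 4·10 + 13)/6 = 60/6 = 10

Forward pass:
ES_Task 1 = 0; EF_Task 1 = 5
ES_Task 2 = 5; EF_Task 2 = 5+8 = 13
ES_Task 3 = 5; EF_Task 3 = 5+15 = 20
ES_Task 4 = 5; EF_Task 4 = 5+4 = 9
ES_Task 5 = max(EF_Task 2=13, EF_Task 3=20) = 20; EF_Task 5 = 20+10 = 30
ES_Task 6 = 9; EF_Task 6 = 9+7 = 16
ES_Task 7 = max(EF_Task 2=13, EF_Task 5=30, EF_Task 6=16) = 30; EF_Task 7 = 30+10 = 40
Expected project duration μ = 40 hours. Critical path: Task 1 → Task 3 → Task 5 → Task 7.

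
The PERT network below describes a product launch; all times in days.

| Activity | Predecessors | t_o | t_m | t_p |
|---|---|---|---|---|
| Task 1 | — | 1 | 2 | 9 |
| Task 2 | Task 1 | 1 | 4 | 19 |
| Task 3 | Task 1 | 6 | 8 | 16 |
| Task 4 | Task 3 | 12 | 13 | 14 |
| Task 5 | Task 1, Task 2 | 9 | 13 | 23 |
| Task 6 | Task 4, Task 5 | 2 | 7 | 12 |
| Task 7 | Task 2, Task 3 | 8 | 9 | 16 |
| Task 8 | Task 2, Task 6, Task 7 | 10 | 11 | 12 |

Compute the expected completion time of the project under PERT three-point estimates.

43 days

te_Task 1 = (1 + 4·2 + 9)/6 = 18/6 = 3
te_Task 2 = (1 + 4·4 + 19)/6 = 36/6 = 6
te_Task 3 = (6 + 4·8 + 16)/6 = 54/6 = 9
te_Task 4 = (12 + 4·13 + 14)/6 = 78/6 = 13
te_Task 5 = (9 + 4·13 + 23)/6 = 84/6 = 14
te_Task 6 = (2 + 4·7 + 12)/6 = 42/6 = 7
te_Task 7 = (8 + 4·9 + 16)/6 = 60/6 = 10
te_Task 8 = (10 + 4·11 + 12)/6 = 66/6 = 11

Forward pass:
ES_Task 1 = 0; EF_Task 1 = 3
ES_Task 2 = 3; EF_Task 2 = 3+6 = 9
ES_Task 3 = 3; EF_Task 3 = 3+9 = 12
ES_Task 4 = 12; EF_Task 4 = 12+13 = 25
ES_Task 5 = max(EF_Task 1=3, EF_Task 2=9) = 9; EF_Task 5 = 9+14 = 23
ES_Task 6 = max(EF_Task 4=25, EF_Task 5=23) = 25; EF_Task 6 = 25+7 = 32
ES_Task 7 = max(EF_Task 2=9, EF_Task 3=12) = 12; EF_Task 7 = 12+10 = 22
ES_Task 8 = max(EF_Task 2=9, EF_Task 6=32, EF_Task 7=22) = 32; EF_Task 8 = 32+11 = 43
Expected project duration μ = 43 days. Critical path: Task 1 → Task 3 → Task 4 → Task 6 → Task 8.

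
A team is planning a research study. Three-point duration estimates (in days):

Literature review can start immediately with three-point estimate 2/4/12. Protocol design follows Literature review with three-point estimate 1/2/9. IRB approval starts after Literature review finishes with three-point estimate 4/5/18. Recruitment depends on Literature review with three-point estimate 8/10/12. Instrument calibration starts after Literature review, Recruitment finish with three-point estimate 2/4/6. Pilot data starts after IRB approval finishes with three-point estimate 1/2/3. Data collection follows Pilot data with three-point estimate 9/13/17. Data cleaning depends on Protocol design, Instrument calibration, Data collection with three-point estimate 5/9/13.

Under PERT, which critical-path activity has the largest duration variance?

te_Literature review = (2 + 4·4 + 12)/6 = 30/6 = 5; σ²_Literature review = ((12−2)/6)² = 2.778
te_Protocol design = (1 + 4·2 + 9)/6 = 18/6 = 3; σ²_Protocol design = ((9−1)/6)² = 1.778
te_IRB approval = (4 + 4·5 + 18)/6 = 42/6 = 7; σ²_IRB approval = ((18−4)/6)² = 5.444
te_Recruitment = (8 + 4·10 + 12)/6 = 60/6 = 10; σ²_Recruitment = ((12−8)/6)² = 0.444
te_Instrument calibration = (2 + 4·4 + 6)/6 = 24/6 = 4; σ²_Instrument calibration = ((6−2)/6)² = 0.444
te_Pilot data = (1 + 4·2 + 3)/6 = 12/6 = 2; σ²_Pilot data = ((3−1)/6)² = 0.111
te_Data collection = (9 + 4·13 + 17)/6 = 78/6 = 13; σ²_Data collection = ((17−9)/6)² = 1.778
te_Data cleaning = (5 + 4·9 + 13)/6 = 54/6 = 9; σ²_Data cleaning = ((13−5)/6)² = 1.778

Forward pass:
ES_Literature review = 0; EF_Literature review = 5
ES_Protocol design = 5; EF_Protocol design = 5+3 = 8
ES_IRB approval = 5; EF_IRB approval = 5+7 = 12
ES_Recruitment = 5; EF_Recruitment = 5+10 = 15
ES_Instrument calibration = max(EF_Literature review=5, EF_Recruitment=15) = 15; EF_Instrument calibration = 15+4 = 19
ES_Pilot data = 12; EF_Pilot data = 12+2 = 14
ES_Data collection = 14; EF_Data collection = 14+13 = 27
ES_Data cleaning = max(EF_Protocol design=8, EF_Instrument calibration=19, EF_Data collection=27) = 27; EF_Data cleaning = 27+9 = 36
Expected project duration μ = 36 days. Critical path: Literature review → IRB approval → Pilot data → Data collection → Data cleaning.

Variances on critical path: σ²_Literature review=2.778, σ²_IRB approval=5.444, σ²_Pilot data=0.111, σ²_Data collection=1.778, σ²_Data cleaning=1.778.
Largest is σ²_IRB approval = 5.444.

IRB approval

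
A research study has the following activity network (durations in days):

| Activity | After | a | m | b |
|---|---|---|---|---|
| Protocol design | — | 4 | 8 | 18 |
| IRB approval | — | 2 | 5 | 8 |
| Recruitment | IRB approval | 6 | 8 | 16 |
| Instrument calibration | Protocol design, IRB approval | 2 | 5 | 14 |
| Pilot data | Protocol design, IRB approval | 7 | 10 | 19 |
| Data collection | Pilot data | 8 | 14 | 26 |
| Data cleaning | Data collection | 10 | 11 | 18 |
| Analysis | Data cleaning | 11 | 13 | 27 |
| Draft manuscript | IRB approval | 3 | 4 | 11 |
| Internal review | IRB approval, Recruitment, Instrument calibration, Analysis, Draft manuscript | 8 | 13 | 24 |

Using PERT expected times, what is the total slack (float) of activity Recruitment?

te_Protocol design = (4 + 4·8 + 18)/6 = 54/6 = 9
te_IRB approval = (2 + 4·5 + 8)/6 = 30/6 = 5
te_Recruitment = (6 + 4·8 + 16)/6 = 54/6 = 9
te_Instrument calibration = (2 + 4·5 + 14)/6 = 36/6 = 6
te_Pilot data = (7 + 4·10 + 19)/6 = 66/6 = 11
te_Data collection = (8 + 4·14 + 26)/6 = 90/6 = 15
te_Data cleaning = (10 + 4·11 + 18)/6 = 72/6 = 12
te_Analysis = (11 + 4·13 + 27)/6 = 90/6 = 15
te_Draft manuscript = (3 + 4·4 + 11)/6 = 30/6 = 5
te_Internal review = (8 + 4·13 + 24)/6 = 84/6 = 14

Forward pass:
ES_Protocol design = 0; EF_Protocol design = 9
ES_IRB approval = 0; EF_IRB approval = 5
ES_Recruitment = 5; EF_Recruitment = 5+9 = 14
ES_Instrument calibration = max(EF_Protocol design=9, EF_IRB approval=5) = 9; EF_Instrument calibration = 9+6 = 15
ES_Pilot data = max(EF_Protocol design=9, EF_IRB approval=5) = 9; EF_Pilot data = 9+11 = 20
ES_Data collection = 20; EF_Data collection = 20+15 = 35
ES_Data cleaning = 35; EF_Data cleaning = 35+12 = 47
ES_Analysis = 47; EF_Analysis = 47+15 = 62
ES_Draft manuscript = 5; EF_Draft manuscript = 5+5 = 10
ES_Internal review = max(EF_IRB approval=5, EF_Recruitment=14, EF_Instrument calibration=15, EF_Analysis=62, EF_Draft manuscript=10) = 62; EF_Internal review = 62+14 = 76
Expected project duration μ = 76 days. Critical path: Protocol design → Pilot data → Data collection → Data cleaning → Analysis → Internal review.

Backward pass:
LF_Internal review = 76; LS_Internal review = 76−14 = 62
LF_Draft manuscript = LS_Internal review = 62; LS_Draft manuscript = 62−5 = 57
LF_Analysis = LS_Internal review = 62; LS_Analysis = 62−15 = 47
LF_Data cleaning = LS_Analysis = 47; LS_Data cleaning = 47−12 = 35
LF_Data collection = LS_Data cleaning = 35; LS_Data collection = 35−15 = 20
LF_Pilot data = LS_Data collection = 20; LS_Pilot data = 20−11 = 9
LF_Instrument calibration = LS_Internal review = 62; LS_Instrument calibration = 62−6 = 56
LF_Recruitment = LS_Internal review = 62; LS_Recruitment = 62−9 = 53
LF_IRB approval = min(LS_Recruitment=53, LS_Instrument calibration=56, LS_Pilot data=9, LS_Draft manuscript=57, LS_Internal review=62) = 9; LS_IRB approval = 9−5 = 4
LF_Protocol design = min(LS_Instrument calibration=56, LS_Pilot data=9) = 9; LS_Protocol design = 9−9 = 0
Slack_Recruitment = LS_Recruitment − ES_Recruitment = 53 − 5 = 48

48 days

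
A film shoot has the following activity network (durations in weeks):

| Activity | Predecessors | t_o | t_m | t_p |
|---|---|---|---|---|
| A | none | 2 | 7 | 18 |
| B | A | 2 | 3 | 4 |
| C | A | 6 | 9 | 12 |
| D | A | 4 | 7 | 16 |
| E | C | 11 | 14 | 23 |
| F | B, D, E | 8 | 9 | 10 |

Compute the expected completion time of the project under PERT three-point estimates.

41 weeks

te_A = (2 + 4·7 + 18)/6 = 48/6 = 8
te_B = (2 + 4·3 + 4)/6 = 18/6 = 3
te_C = (6 + 4·9 + 12)/6 = 54/6 = 9
te_D = (4 + 4·7 + 16)/6 = 48/6 = 8
te_E = (11 + 4·14 + 23)/6 = 90/6 = 15
te_F = (8 + 4·9 + 10)/6 = 54/6 = 9

Forward pass:
ES_A = 0; EF_A = 8
ES_B = 8; EF_B = 8+3 = 11
ES_C = 8; EF_C = 8+9 = 17
ES_D = 8; EF_D = 8+8 = 16
ES_E = 17; EF_E = 17+15 = 32
ES_F = max(EF_B=11, EF_D=16, EF_E=32) = 32; EF_F = 32+9 = 41
Expected project duration μ = 41 weeks. Critical path: A → C → E → F.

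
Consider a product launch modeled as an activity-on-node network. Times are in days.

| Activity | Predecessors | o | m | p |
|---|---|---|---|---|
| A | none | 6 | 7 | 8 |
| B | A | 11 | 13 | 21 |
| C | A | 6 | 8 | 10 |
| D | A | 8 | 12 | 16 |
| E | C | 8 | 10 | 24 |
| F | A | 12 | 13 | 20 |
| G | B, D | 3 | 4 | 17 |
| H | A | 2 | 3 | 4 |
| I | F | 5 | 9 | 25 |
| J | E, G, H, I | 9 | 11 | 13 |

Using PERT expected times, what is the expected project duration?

te_A = (6 + 4·7 + 8)/6 = 42/6 = 7
te_B = (11 + 4·13 + 21)/6 = 84/6 = 14
te_C = (6 + 4·8 + 10)/6 = 48/6 = 8
te_D = (8 + 4·12 + 16)/6 = 72/6 = 12
te_E = (8 + 4·10 + 24)/6 = 72/6 = 12
te_F = (12 + 4·13 + 20)/6 = 84/6 = 14
te_G = (3 + 4·4 + 17)/6 = 36/6 = 6
te_H = (2 + 4·3 + 4)/6 = 18/6 = 3
te_I = (5 + 4·9 + 25)/6 = 66/6 = 11
te_J = (9 + 4·11 + 13)/6 = 66/6 = 11

Forward pass:
ES_A = 0; EF_A = 7
ES_B = 7; EF_B = 7+14 = 21
ES_C = 7; EF_C = 7+8 = 15
ES_D = 7; EF_D = 7+12 = 19
ES_E = 15; EF_E = 15+12 = 27
ES_F = 7; EF_F = 7+14 = 21
ES_G = max(EF_B=21, EF_D=19) = 21; EF_G = 21+6 = 27
ES_H = 7; EF_H = 7+3 = 10
ES_I = 21; EF_I = 21+11 = 32
ES_J = max(EF_E=27, EF_G=27, EF_H=10, EF_I=32) = 32; EF_J = 32+11 = 43
Expected project duration μ = 43 days. Critical path: A → F → I → J.

43 days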